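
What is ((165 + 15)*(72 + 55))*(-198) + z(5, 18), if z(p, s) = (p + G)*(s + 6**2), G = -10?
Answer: -4526550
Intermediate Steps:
z(p, s) = (-10 + p)*(36 + s) (z(p, s) = (p - 10)*(s + 6**2) = (-10 + p)*(s + 36) = (-10 + p)*(36 + s))
((165 + 15)*(72 + 55))*(-198) + z(5, 18) = ((165 + 15)*(72 + 55))*(-198) + (-360 - 10*18 + 36*5 + 5*18) = (180*127)*(-198) + (-360 - 180 + 180 + 90) = 22860*(-198) - 270 = -4526280 - 270 = -4526550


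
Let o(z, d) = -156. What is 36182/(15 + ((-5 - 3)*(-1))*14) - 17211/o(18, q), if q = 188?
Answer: 2610063/6604 ≈ 395.22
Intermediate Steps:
36182/(15 + ((-5 - 3)*(-1))*14) - 17211/o(18, q) = 36182/(15 + ((-5 - 3)*(-1))*14) - 17211/(-156) = 36182/(15 - 8*(-1)*14) - 17211*(-1/156) = 36182/(15 + 8*14) + 5737/52 = 36182/(15 + 112) + 5737/52 = 36182/127 + 5737/52 = 2610063/6604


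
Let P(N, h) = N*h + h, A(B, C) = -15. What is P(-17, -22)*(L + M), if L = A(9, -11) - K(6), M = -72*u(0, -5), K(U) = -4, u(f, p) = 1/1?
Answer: -29216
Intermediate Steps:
u(f, p) = 1
P(N, h) = h + N*h
M = -72 (M = -72*1 = -72)
L = -11 (L = -15 - 1*(-4) = -15 + 4 = -11)
P(-17, -22)*(L + M) = (-22*(1 - 17))*(-11 - 72) = -22*(-16)*(-83) = 352*(-83) = -29216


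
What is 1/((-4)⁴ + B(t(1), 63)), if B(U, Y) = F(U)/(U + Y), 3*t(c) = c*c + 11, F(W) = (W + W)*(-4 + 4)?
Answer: 1/256 ≈ 0.0039063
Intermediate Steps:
F(W) = 0 (F(W) = (2*W)*0 = 0)
t(c) = 11/3 + c²/3 (t(c) = (c*c + 11)/3 = (c² + 11)/3 = (11 + c²)/3 = 11/3 + c²/3)
B(U, Y) = 0 (B(U, Y) = 0/(U + Y) = 0)
1/((-4)⁴ + B(t(1), 63)) = 1/((-4)⁴ + 0) = 1/(256 + 0) = 1/256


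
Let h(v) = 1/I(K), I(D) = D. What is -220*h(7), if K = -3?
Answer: 220/3 ≈ 73.333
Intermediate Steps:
h(v) = -⅓ (h(v) = 1/(-3) = -⅓)
-220*h(7) = -220*(-⅓) = 220/3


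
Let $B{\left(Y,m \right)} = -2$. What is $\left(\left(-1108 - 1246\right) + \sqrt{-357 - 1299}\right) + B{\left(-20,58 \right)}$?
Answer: $-2356 + 6 i \sqrt{46} \approx -2356.0 + 40.694 i$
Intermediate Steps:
$\left(\left(-1108 - 1246\right) + \sqrt{-357 - 1299}\right) + B{\left(-20,58 \right)} = \left(\left(-1108 - 1246\right) + \sqrt{-357 - 1299}\right) - 2 = \left(\left(-1108 - 1246\right) + \sqrt{-1656}\right) - 2 = \left(-2354 + 6 i \sqrt{46}\right) - 2 = -2356 + 6 i \sqrt{46}$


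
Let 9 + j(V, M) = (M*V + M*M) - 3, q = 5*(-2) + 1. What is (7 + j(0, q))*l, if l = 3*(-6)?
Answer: -1368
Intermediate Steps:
q = -9 (q = -10 + 1 = -9)
j(V, M) = -12 + M**2 + M*V (j(V, M) = -9 + ((M*V + M*M) - 3) = -9 + ((M*V + M**2) - 3) = -9 + ((M**2 + M*V) - 3) = -9 + (-3 + M**2 + M*V) = -12 + M**2 + M*V)
l = -18
(7 + j(0, q))*l = (7 + (-12 + (-9)**2 - 9*0))*(-18) = (7 + (-12 + 81 + 0))*(-18) = (7 + 69)*(-18) = 76*(-18) = -1368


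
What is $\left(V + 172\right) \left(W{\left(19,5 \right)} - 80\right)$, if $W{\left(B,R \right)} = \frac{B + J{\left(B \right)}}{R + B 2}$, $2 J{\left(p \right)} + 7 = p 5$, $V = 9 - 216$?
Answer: $\frac{118195}{43} \approx 2748.7$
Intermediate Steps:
$V = -207$
$J{\left(p \right)} = - \frac{7}{2} + \frac{5 p}{2}$ ($J{\left(p \right)} = - \frac{7}{2} + \frac{p 5}{2} = - \frac{7}{2} + \frac{5 p}{2}$)
$W{\left(B,R \right)} = \frac{- \frac{7}{2} + \frac{7 B}{2}}{R + 2 B}$ ($W{\left(B,R \right)} = \frac{B + \left(- \frac{7}{2} + \frac{5 B}{2}\right)}{R + B 2} = \frac{- \frac{7}{2} + \frac{7 B}{2}}{R + 2 B}$)
$\left(V + 172\right) \left(W{\left(19,5 \right)} - 80\right) = \left(-207 + 172\right) \left(\frac{7 \left(-1 + 19\right)}{2 \left(5 + 2 \cdot 19\right)} - 80\right) = - 35 \left(\frac{7}{2} \frac{1}{5 + 38} \cdot 18 - 80\right) = - 35 \left(\frac{7}{2} \cdot \frac{1}{43} \cdot 18 - 80\right) = - 35 \left(\frac{63}{43} - 80\right) = \left(-35\right) \left(- \frac{3377}{43}\right) = \frac{118195}{43}$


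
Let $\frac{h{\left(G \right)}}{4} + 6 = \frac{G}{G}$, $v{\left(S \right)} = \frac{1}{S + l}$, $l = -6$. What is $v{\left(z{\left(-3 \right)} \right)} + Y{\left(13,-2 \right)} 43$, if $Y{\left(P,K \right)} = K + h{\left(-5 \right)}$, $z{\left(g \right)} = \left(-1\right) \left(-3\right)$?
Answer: $- \frac{2839}{3} \approx -946.33$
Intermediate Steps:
$z{\left(g \right)} = 3$
$v{\left(S \right)} = \frac{1}{-6 + S}$ ($v{\left(S \right)} = \frac{1}{S - 6} = \frac{1}{-6 + S}$)
$h{\left(G \right)} = -20$ ($h{\left(G \right)} = -24 + 4 \frac{G}{G} = -24 + 4 \cdot 1 = -24 + 4 = -20$)
$Y{\left(P,K \right)} = -20 + K$ ($Y{\left(P,K \right)} = K - 20 = -20 + K$)
$v{\left(z{\left(-3 \right)} \right)} + Y{\left(13,-2 \right)} 43 = \frac{1}{-6 + 3} + \left(-20 - 2\right) 43 = \frac{1}{-3} - 946 = - \frac{1}{3} - 946 = - \frac{2839}{3}$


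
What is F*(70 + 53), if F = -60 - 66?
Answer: -15498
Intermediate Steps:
F = -126
F*(70 + 53) = -126*(70 + 53) = -126*123 = -15498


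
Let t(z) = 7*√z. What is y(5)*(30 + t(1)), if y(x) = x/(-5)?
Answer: -37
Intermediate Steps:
y(x) = -x/5 (y(x) = x*(-⅕) = -x/5)
y(5)*(30 + t(1)) = (-⅕*5)*(30 + 7*√1) = -(30 + 7*1) = -(30 + 7) = -1*37 = -37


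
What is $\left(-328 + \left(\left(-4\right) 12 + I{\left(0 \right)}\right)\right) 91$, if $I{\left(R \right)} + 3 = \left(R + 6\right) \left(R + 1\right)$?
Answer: $-33943$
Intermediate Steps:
$I{\left(R \right)} = -3 + \left(1 + R\right) \left(6 + R\right)$ ($I{\left(R \right)} = -3 + \left(R + 6\right) \left(R + 1\right) = -3 + \left(6 + R\right) \left(1 + R\right) = -3 + \left(1 + R\right) \left(6 + R\right)$)
$\left(-328 + \left(\left(-4\right) 12 + I{\left(0 \right)}\right)\right) 91 = \left(-328 + \left(\left(-4\right) 12 + \left(3 + 0^{2} + 7 \cdot 0\right)\right)\right) 91 = \left(-328 + \left(-48 + \left(3 + 0 + 0\right)\right)\right) 91 = \left(-328 + \left(-48 + 3\right)\right) 91 = \left(-328 - 45\right) 91 = \left(-373\right) 91 = -33943$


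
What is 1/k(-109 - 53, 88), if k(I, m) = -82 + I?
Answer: -1/244 ≈ -0.0040984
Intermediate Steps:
1/k(-109 - 53, 88) = 1/(-82 + (-109 - 53)) = 1/(-82 - 162) = 1/(-244) = -1/244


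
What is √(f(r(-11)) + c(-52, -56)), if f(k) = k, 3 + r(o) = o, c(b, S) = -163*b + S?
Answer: 3*√934 ≈ 91.684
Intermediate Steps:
c(b, S) = S - 163*b
r(o) = -3 + o
√(f(r(-11)) + c(-52, -56)) = √((-3 - 11) + (-56 - 163*(-52))) = √(-14 + (-56 + 8476)) = √(-14 + 8420) = √8406 = 3*√934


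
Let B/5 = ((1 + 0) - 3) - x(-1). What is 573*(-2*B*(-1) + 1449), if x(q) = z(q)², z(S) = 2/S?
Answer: 795897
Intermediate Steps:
x(q) = 4/q² (x(q) = (2/q)² = 4/q²)
B = -30 (B = 5*(((1 + 0) - 3) - 4/(-1)²) = 5*((1 - 3) - 4) = 5*(-2 - 1*4) = 5*(-2 - 4) = 5*(-6) = -30)
573*(-2*B*(-1) + 1449) = 573*(-2*(-30)*(-1) + 1449) = 573*(60*(-1) + 1449) = 573*(-60 + 1449) = 573*1389 = 795897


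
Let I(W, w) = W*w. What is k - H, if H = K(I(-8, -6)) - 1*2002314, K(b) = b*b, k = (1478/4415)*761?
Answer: 8831168908/4415 ≈ 2.0003e+6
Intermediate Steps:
k = 1124758/4415 (k = (1478*(1/4415))*761 = (1478/4415)*761 = 1124758/4415 ≈ 254.76)
K(b) = b²
H = -2000010 (H = (-8*(-6))² - 1*2002314 = 48² - 2002314 = 2304 - 2002314 = -2000010)
k - H = 1124758/4415 - 1*(-2000010) = 1124758/4415 + 2000010 = 8831168908/4415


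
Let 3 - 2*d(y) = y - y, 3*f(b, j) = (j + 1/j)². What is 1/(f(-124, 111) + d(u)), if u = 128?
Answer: 73926/303774257 ≈ 0.00024336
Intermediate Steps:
f(b, j) = (j + 1/j)²/3
d(y) = 3/2 (d(y) = 3/2 - (y - y)/2 = 3/2 - ½*0 = 3/2 + 0 = 3/2)
1/(f(-124, 111) + d(u)) = 1/((⅓)*(1 + 111²)²/111² + 3/2) = 1/((⅓)*(1/12321)*(1 + 12321)² + 3/2) = 1/((⅓)*(1/12321)*12322² + 3/2) = 1/((⅓)*(1/12321)*151831684 + 3/2) = 1/(151831684/36963 + 3/2) = 1/(303774257/73926) = 73926/303774257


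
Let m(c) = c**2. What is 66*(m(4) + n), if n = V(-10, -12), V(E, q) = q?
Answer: 264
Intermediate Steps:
n = -12
66*(m(4) + n) = 66*(4**2 - 12) = 66*(16 - 12) = 66*4 = 264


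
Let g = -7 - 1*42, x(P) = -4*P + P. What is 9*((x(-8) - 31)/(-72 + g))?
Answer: 63/121 ≈ 0.52066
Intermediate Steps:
x(P) = -3*P
g = -49 (g = -7 - 42 = -49)
9*((x(-8) - 31)/(-72 + g)) = 9*((-3*(-8) - 31)/(-72 - 49)) = 9*((24 - 31)/(-121)) = 9*(-7*(-1/121)) = 9*(7/121) = 63/121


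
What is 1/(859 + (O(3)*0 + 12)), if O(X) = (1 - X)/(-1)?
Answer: 1/871 ≈ 0.0011481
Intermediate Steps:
O(X) = -1 + X (O(X) = (1 - X)*(-1) = -1 + X)
1/(859 + (O(3)*0 + 12)) = 1/(859 + ((-1 + 3)*0 + 12)) = 1/(859 + (2*0 + 12)) = 1/(859 + (0 + 12)) = 1/(859 + 12) = 1/871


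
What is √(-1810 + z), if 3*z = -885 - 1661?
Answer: 2*I*√5982/3 ≈ 51.562*I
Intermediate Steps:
z = -2546/3 (z = (-885 - 1661)/3 = (⅓)*(-2546) = -2546/3 ≈ -848.67)
√(-1810 + z) = √(-1810 - 2546/3) = √(-7976/3) = 2*I*√5982/3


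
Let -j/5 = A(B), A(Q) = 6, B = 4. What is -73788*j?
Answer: 2213640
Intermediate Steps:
j = -30 (j = -5*6 = -30)
-73788*j = -73788*(-30) = 2213640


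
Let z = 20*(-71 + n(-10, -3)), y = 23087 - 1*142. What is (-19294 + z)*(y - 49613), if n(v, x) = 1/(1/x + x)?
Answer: 552560960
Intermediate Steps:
n(v, x) = 1/(x + 1/x)
y = 22945 (y = 23087 - 142 = 22945)
z = -1426 (z = 20*(-71 - 3/(1 + (-3)²)) = 20*(-71 - 3/(1 + 9)) = 20*(-71 - 3/10) = 20*(-713/10) = -1426)
(-19294 + z)*(y - 49613) = (-19294 - 1426)*(22945 - 49613) = -20720*(-26668) = 552560960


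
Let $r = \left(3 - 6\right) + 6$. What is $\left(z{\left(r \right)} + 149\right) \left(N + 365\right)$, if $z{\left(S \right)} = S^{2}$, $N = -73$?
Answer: $46136$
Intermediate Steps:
$r = 3$ ($r = -3 + 6 = 3$)
$\left(z{\left(r \right)} + 149\right) \left(N + 365\right) = \left(3^{2} + 149\right) \left(-73 + 365\right) = \left(9 + 149\right) 292 = 158 \cdot 292 = 46136$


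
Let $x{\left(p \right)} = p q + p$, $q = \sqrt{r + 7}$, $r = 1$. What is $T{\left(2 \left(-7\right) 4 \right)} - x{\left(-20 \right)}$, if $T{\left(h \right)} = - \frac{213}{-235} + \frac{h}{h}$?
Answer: $\frac{5148}{235} + 40 \sqrt{2} \approx 78.475$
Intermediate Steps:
$q = 2 \sqrt{2}$ ($q = \sqrt{1 + 7} = \sqrt{8} = 2 \sqrt{2} \approx 2.8284$)
$x{\left(p \right)} = p + 2 p \sqrt{2}$ ($x{\left(p \right)} = p 2 \sqrt{2} + p = 2 p \sqrt{2} + p = p + 2 p \sqrt{2}$)
$T{\left(h \right)} = \frac{448}{235}$ ($T{\left(h \right)} = \left(-213\right) \left(- \frac{1}{235}\right) + 1 = \frac{213}{235} + 1 = \frac{448}{235}$)
$T{\left(2 \left(-7\right) 4 \right)} - x{\left(-20 \right)} = \frac{448}{235} - - 20 \left(1 + 2 \sqrt{2}\right) = \frac{448}{235} - \left(-20 - 40 \sqrt{2}\right) = \frac{448}{235} + \left(20 + 40 \sqrt{2}\right) = \frac{5148}{235} + 40 \sqrt{2}$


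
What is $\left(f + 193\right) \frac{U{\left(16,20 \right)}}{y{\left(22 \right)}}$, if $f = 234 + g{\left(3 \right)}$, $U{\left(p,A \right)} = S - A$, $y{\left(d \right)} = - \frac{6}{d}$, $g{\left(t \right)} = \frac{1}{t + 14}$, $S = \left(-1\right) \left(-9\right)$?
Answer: $\frac{292820}{17} \approx 17225.0$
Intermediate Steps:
$S = 9$
$g{\left(t \right)} = \frac{1}{14 + t}$
$U{\left(p,A \right)} = 9 - A$
$f = \frac{3979}{17}$ ($f = 234 + \frac{1}{14 + 3} = 234 + \frac{1}{17} = \frac{3979}{17} \approx 234.06$)
$\left(f + 193\right) \frac{U{\left(16,20 \right)}}{y{\left(22 \right)}} = \left(\frac{3979}{17} + 193\right) \frac{9 - 20}{\left(-6\right) \frac{1}{22}} = \frac{7260 \frac{9 - 20}{\left(-6\right) \frac{1}{22}}}{17} = \frac{7260 \left(- \frac{11}{- \frac{3}{11}}\right)}{17} = \frac{7260 \left(\left(-11\right) \left(- \frac{11}{3}\right)\right)}{17} = \frac{7260}{17} \cdot \frac{121}{3} = \frac{292820}{17}$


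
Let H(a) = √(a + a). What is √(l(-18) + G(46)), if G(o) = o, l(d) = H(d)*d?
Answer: √(46 - 108*I) ≈ 9.0385 - 5.9745*I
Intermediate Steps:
H(a) = √2*√a (H(a) = √(2*a) = √2*√a)
l(d) = √2*d^(3/2) (l(d) = (√2*√d)*d = √2*d^(3/2))
√(l(-18) + G(46)) = √(√2*(-18)^(3/2) + 46) = √(√2*(-54*I*√2) + 46) = √(-108*I + 46) = √(46 - 108*I)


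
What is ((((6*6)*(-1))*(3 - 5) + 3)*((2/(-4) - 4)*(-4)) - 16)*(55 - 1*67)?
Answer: -16008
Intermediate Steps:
((((6*6)*(-1))*(3 - 5) + 3)*((2/(-4) - 4)*(-4)) - 16)*(55 - 1*67) = (((36*(-1))*(-2) + 3)*((2*(-¼) - 4)*(-4)) - 16)*(55 - 67) = ((-36*(-2) + 3)*((-½ - 4)*(-4)) - 16)*(-12) = ((72 + 3)*(-9/2*(-4)) - 16)*(-12) = (75*18 - 16)*(-12) = (1350 - 16)*(-12) = 1334*(-12) = -16008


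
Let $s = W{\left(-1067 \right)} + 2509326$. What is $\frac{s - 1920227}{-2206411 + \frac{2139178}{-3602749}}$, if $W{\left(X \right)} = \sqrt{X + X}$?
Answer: $- \frac{2122375833151}{7949147163017} - \frac{3602749 i \sqrt{2134}}{7949147163017} \approx -0.26699 - 2.0937 \cdot 10^{-5} i$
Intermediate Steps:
$W{\left(X \right)} = \sqrt{2} \sqrt{X}$ ($W{\left(X \right)} = \sqrt{2 X} = \sqrt{2} \sqrt{X}$)
$s = 2509326 + i \sqrt{2134}$ ($s = \sqrt{2} \sqrt{-1067} + 2509326 = \sqrt{2} i \sqrt{1067} + 2509326 = i \sqrt{2134} + 2509326 = 2509326 + i \sqrt{2134} \approx 2.5093 \cdot 10^{6} + 46.195 i$)
$\frac{s - 1920227}{-2206411 + \frac{2139178}{-3602749}} = \frac{\left(2509326 + i \sqrt{2134}\right) - 1920227}{-2206411 + \frac{2139178}{-3602749}} = \frac{589099 + i \sqrt{2134}}{-2206411 + 2139178 \left(- \frac{1}{3602749}\right)} = \frac{589099 + i \sqrt{2134}}{-2206411 - \frac{2139178}{3602749}} = \frac{589099 + i \sqrt{2134}}{- \frac{7949147163017}{3602749}} = \left(589099 + i \sqrt{2134}\right) \left(- \frac{3602749}{7949147163017}\right) = - \frac{2122375833151}{7949147163017} - \frac{3602749 i \sqrt{2134}}{7949147163017}$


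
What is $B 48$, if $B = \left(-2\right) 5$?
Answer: $-480$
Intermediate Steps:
$B = -10$
$B 48 = \left(-10\right) 48 = -480$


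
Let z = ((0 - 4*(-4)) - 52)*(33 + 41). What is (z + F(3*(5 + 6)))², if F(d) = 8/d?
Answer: 7727113216/1089 ≈ 7.0956e+6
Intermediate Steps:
z = -2664 (z = ((0 + 16) - 52)*74 = (16 - 52)*74 = -36*74 = -2664)
(z + F(3*(5 + 6)))² = (-2664 + 8/((3*(5 + 6))))² = (-2664 + 8/((3*11)))² = (-2664 + 8/33)² = (-87904/33)² = 7727113216/1089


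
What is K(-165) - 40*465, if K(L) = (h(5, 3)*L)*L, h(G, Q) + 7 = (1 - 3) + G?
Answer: -127500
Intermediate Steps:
h(G, Q) = -9 + G (h(G, Q) = -7 + ((1 - 3) + G) = -7 + (-2 + G) = -9 + G)
K(L) = -4*L**2 (K(L) = ((-9 + 5)*L)*L = (-4*L)*L = -4*L**2)
K(-165) - 40*465 = -4*(-165)**2 - 40*465 = -4*27225 - 18600 = -108900 - 18600 = -127500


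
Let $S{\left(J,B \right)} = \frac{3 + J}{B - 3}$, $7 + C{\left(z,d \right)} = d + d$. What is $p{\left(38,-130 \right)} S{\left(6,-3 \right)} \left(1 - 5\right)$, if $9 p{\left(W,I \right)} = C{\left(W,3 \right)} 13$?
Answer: $- \frac{26}{3} \approx -8.6667$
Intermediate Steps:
$C{\left(z,d \right)} = -7 + 2 d$ ($C{\left(z,d \right)} = -7 + \left(d + d\right) = -7 + 2 d$)
$S{\left(J,B \right)} = \frac{3 + J}{-3 + B}$
$p{\left(W,I \right)} = - \frac{13}{9}$ ($p{\left(W,I \right)} = \frac{\left(-7 + 2 \cdot 3\right) 13}{9} = \frac{\left(-7 + 6\right) 13}{9} = \frac{\left(-1\right) 13}{9} = \frac{1}{9} \left(-13\right) = - \frac{13}{9}$)
$p{\left(38,-130 \right)} S{\left(6,-3 \right)} \left(1 - 5\right) = - \frac{13 \frac{3 + 6}{-3 - 3} \left(1 - 5\right)}{9} = - \frac{13 \frac{1}{-6} \cdot 9 \left(-4\right)}{9} = - \frac{13 \left(- \frac{1}{6}\right) 9 \left(-4\right)}{9} = - \frac{13 \left(\left(- \frac{3}{2}\right) \left(-4\right)\right)}{9} = \left(- \frac{13}{9}\right) 6 = - \frac{26}{3}$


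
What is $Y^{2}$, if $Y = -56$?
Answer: $3136$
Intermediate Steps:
$Y^{2} = \left(-56\right)^{2} = 3136$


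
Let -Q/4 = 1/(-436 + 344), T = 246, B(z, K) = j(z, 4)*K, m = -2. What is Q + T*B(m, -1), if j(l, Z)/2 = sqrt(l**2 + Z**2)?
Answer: 1/23 - 984*sqrt(5) ≈ -2200.2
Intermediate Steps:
j(l, Z) = 2*sqrt(Z**2 + l**2) (j(l, Z) = 2*sqrt(l**2 + Z**2) = 2*sqrt(Z**2 + l**2))
B(z, K) = 2*K*sqrt(16 + z**2) (B(z, K) = (2*sqrt(4**2 + z**2))*K = (2*sqrt(16 + z**2))*K = 2*K*sqrt(16 + z**2))
Q = 1/23 (Q = -4/(-436 + 344) = -4/(-92) = -4*(-1/92) = 1/23 ≈ 0.043478)
Q + T*B(m, -1) = 1/23 + 246*(2*(-1)*sqrt(16 + (-2)**2)) = 1/23 + 246*(2*(-1)*sqrt(16 + 4)) = 1/23 + 246*(2*(-1)*sqrt(20)) = 1/23 + 246*(2*(-1)*(2*sqrt(5))) = 1/23 + 246*(-4*sqrt(5)) = 1/23 - 984*sqrt(5)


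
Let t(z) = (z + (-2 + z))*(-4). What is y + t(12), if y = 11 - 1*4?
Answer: -81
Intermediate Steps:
t(z) = 8 - 8*z (t(z) = (-2 + 2*z)*(-4) = 8 - 8*z)
y = 7 (y = 11 - 4 = 7)
y + t(12) = 7 + (8 - 8*12) = 7 + (8 - 96) = 7 - 88 = -81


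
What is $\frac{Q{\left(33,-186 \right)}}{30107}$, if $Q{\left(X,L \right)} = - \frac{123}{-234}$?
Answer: $\frac{41}{2348346} \approx 1.7459 \cdot 10^{-5}$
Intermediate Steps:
$Q{\left(X,L \right)} = \frac{41}{78}$ ($Q{\left(X,L \right)} = \left(-123\right) \left(- \frac{1}{234}\right) = \frac{41}{78}$)
$\frac{Q{\left(33,-186 \right)}}{30107} = \frac{41}{78 \cdot 30107} = \frac{41}{78} \cdot \frac{1}{30107} = \frac{41}{2348346}$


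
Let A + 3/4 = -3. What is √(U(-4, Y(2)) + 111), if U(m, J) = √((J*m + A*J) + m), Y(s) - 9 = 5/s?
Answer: √(444 + I*√1490)/2 ≈ 10.546 + 0.45754*I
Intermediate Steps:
A = -15/4 (A = -¾ - 3 = -15/4 ≈ -3.7500)
Y(s) = 9 + 5/s
U(m, J) = √(m - 15*J/4 + J*m) (U(m, J) = √((J*m - 15*J/4) + m) = √((-15*J/4 + J*m) + m) = √(m - 15*J/4 + J*m))
√(U(-4, Y(2)) + 111) = √(√(-15*(9 + 5/2) + 4*(-4) + 4*(9 + 5/2)*(-4))/2 + 111) = √(√(-15*(9 + 5*(½)) - 16 + 4*(9 + 5*(½))*(-4))/2 + 111) = √(√(-15*(9 + 5/2) - 16 + 4*(9 + 5/2)*(-4))/2 + 111) = √(√(-15*23/2 - 16 + 4*(23/2)*(-4))/2 + 111) = √(√(-345/2 - 16 - 184)/2 + 111) = √(√(-745/2)/2 + 111) = √((I*√1490/2)/2 + 111) = √(I*√1490/4 + 111) = √(111 + I*√1490/4)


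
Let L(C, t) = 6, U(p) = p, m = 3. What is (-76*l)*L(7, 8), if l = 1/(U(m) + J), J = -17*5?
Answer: 228/41 ≈ 5.5610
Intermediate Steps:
J = -85
l = -1/82 (l = 1/(3 - 85) = 1/(-82) = -1/82 ≈ -0.012195)
(-76*l)*L(7, 8) = -76*(-1/82)*6 = (38/41)*6 = 228/41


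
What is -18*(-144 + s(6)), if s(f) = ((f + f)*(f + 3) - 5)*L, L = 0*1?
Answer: 2592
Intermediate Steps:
L = 0
s(f) = 0 (s(f) = ((f + f)*(f + 3) - 5)*0 = ((2*f)*(3 + f) - 5)*0 = (2*f*(3 + f) - 5)*0 = (-5 + 2*f*(3 + f))*0 = 0)
-18*(-144 + s(6)) = -18*(-144 + 0) = -18*(-144) = 2592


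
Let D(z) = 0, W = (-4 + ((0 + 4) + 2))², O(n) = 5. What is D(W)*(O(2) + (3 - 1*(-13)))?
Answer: 0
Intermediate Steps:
W = 4 (W = (-4 + (4 + 2))² = (-4 + 6)² = 2² = 4)
D(W)*(O(2) + (3 - 1*(-13))) = 0*(5 + (3 - 1*(-13))) = 0*(5 + (3 + 13)) = 0*(5 + 16) = 0*21 = 0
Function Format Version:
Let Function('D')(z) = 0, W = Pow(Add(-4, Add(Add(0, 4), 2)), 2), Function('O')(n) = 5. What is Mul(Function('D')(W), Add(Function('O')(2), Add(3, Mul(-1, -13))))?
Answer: 0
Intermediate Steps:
W = 4 (W = Pow(Add(-4, Add(4, 2)), 2) = Pow(Add(-4, 6), 2) = Pow(2, 2) = 4)
Mul(Function('D')(W), Add(Function('O')(2), Add(3, Mul(-1, -13)))) = Mul(0, Add(5, Add(3, Mul(-1, -13)))) = Mul(0, Add(5, Add(3, 13))) = Mul(0, Add(5, 16)) = Mul(0, 21) = 0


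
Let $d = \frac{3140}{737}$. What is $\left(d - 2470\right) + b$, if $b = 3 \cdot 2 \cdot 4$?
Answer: $- \frac{1799562}{737} \approx -2441.7$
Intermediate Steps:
$d = \frac{3140}{737}$ ($d = 3140 \cdot \frac{1}{737} = \frac{3140}{737} \approx 4.2605$)
$b = 24$ ($b = 6 \cdot 4 = 24$)
$\left(d - 2470\right) + b = \left(\frac{3140}{737} - 2470\right) + 24 = - \frac{1817250}{737} + 24 = - \frac{1799562}{737}$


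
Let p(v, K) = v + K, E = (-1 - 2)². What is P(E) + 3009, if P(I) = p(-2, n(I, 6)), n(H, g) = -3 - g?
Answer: 2998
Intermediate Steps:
E = 9 (E = (-3)² = 9)
p(v, K) = K + v
P(I) = -11 (P(I) = (-3 - 1*6) - 2 = (-3 - 6) - 2 = -9 - 2 = -11)
P(E) + 3009 = -11 + 3009 = 2998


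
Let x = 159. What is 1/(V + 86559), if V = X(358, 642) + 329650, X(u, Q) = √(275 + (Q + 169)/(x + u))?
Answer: 215180053/89559874536091 - √73923762/89559874536091 ≈ 2.4025e-6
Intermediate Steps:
X(u, Q) = √(275 + (169 + Q)/(159 + u)) (X(u, Q) = √(275 + (Q + 169)/(159 + u)) = √(275 + (169 + Q)/(159 + u)))
V = 329650 + √73923762/517 (V = √((43894 + 642 + 275*358)/(159 + 358)) + 329650 = √((43894 + 642 + 98450)/517) + 329650 = √((1/517)*142986) + 329650 = √(142986/517) + 329650 = √73923762/517 + 329650 = 329650 + √73923762/517 ≈ 3.2967e+5)
1/(V + 86559) = 1/((329650 + √73923762/517) + 86559) = 1/(416209 + √73923762/517)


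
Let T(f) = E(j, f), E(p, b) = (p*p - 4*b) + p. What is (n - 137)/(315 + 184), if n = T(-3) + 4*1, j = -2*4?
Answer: -65/499 ≈ -0.13026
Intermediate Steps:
j = -8
E(p, b) = p + p**2 - 4*b (E(p, b) = (p**2 - 4*b) + p = p + p**2 - 4*b)
T(f) = 56 - 4*f (T(f) = -8 + (-8)**2 - 4*f = -8 + 64 - 4*f = 56 - 4*f)
n = 72 (n = (56 - 4*(-3)) + 4*1 = (56 + 12) + 4 = 68 + 4 = 72)
(n - 137)/(315 + 184) = (72 - 137)/(315 + 184) = -65/499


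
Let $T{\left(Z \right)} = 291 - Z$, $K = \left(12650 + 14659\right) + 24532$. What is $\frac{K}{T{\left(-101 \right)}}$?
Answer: $\frac{51841}{392} \approx 132.25$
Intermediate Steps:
$K = 51841$ ($K = 27309 + 24532 = 51841$)
$\frac{K}{T{\left(-101 \right)}} = \frac{51841}{291 - -101} = \frac{51841}{291 + 101} = \frac{51841}{392}$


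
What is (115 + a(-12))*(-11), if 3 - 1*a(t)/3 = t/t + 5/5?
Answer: -1298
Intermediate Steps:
a(t) = 3 (a(t) = 9 - 3*(t/t + 5/5) = 9 - 3*(1 + 5*(1/5)) = 9 - 3*(1 + 1) = 9 - 3*2 = 9 - 6 = 3)
(115 + a(-12))*(-11) = (115 + 3)*(-11) = 118*(-11) = -1298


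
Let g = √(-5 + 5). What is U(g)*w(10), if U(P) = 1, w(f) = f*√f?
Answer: 10*√10 ≈ 31.623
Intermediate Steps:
w(f) = f^(3/2)
g = 0 (g = √0 = 0)
U(g)*w(10) = 1*10^(3/2) = 1*(10*√10) = 10*√10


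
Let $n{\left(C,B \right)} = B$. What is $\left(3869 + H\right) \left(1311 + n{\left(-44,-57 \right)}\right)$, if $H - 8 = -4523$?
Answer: $-810084$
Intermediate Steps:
$H = -4515$ ($H = 8 - 4523 = -4515$)
$\left(3869 + H\right) \left(1311 + n{\left(-44,-57 \right)}\right) = \left(3869 - 4515\right) \left(1311 - 57\right) = \left(-646\right) 1254 = -810084$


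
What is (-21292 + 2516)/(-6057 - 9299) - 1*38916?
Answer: -149393830/3839 ≈ -38915.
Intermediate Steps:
(-21292 + 2516)/(-6057 - 9299) - 1*38916 = -18776/(-15356) - 38916 = -18776*(-1/15356) - 38916 = 4694/3839 - 38916 = -149393830/3839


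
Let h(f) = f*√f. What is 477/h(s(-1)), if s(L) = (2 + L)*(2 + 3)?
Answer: 477*√5/25 ≈ 42.664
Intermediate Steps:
s(L) = 10 + 5*L (s(L) = (2 + L)*5 = 10 + 5*L)
h(f) = f^(3/2)
477/h(s(-1)) = 477/((10 + 5*(-1))^(3/2)) = 477/((10 - 5)^(3/2)) = 477/(5^(3/2)) = 477/((5*√5)) = 477*(√5/25) = 477*√5/25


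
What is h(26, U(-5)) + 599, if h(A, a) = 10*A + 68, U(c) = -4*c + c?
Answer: 927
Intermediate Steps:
U(c) = -3*c
h(A, a) = 68 + 10*A
h(26, U(-5)) + 599 = (68 + 10*26) + 599 = (68 + 260) + 599 = 328 + 599 = 927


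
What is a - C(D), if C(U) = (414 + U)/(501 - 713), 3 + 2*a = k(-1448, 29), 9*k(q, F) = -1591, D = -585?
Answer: -173047/1908 ≈ -90.695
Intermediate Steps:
k(q, F) = -1591/9 (k(q, F) = (1/9)*(-1591) = -1591/9)
a = -809/9 (a = -3/2 + (1/2)*(-1591/9) = -3/2 - 1591/18 = -809/9 ≈ -89.889)
C(U) = -207/106 - U/212 (C(U) = (414 + U)/(-212) = (414 + U)*(-1/212) = -207/106 - U/212)
a - C(D) = -809/9 - (-207/106 - 1/212*(-585)) = -809/9 - (-207/106 + 585/212) = -809/9 - 1*171/212 = -809/9 - 171/212 = -173047/1908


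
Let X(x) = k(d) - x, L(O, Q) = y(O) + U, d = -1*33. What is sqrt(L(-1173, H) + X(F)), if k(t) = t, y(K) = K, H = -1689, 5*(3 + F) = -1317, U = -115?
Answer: I*sqrt(26365)/5 ≈ 32.475*I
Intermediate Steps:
F = -1332/5 (F = -3 + (1/5)*(-1317) = -3 - 1317/5 = -1332/5 ≈ -266.40)
d = -33
L(O, Q) = -115 + O (L(O, Q) = O - 115 = -115 + O)
X(x) = -33 - x
sqrt(L(-1173, H) + X(F)) = sqrt((-115 - 1173) + (-33 - 1*(-1332/5))) = sqrt(-1288 + (-33 + 1332/5)) = sqrt(-1288 + 1167/5) = sqrt(-5273/5) = I*sqrt(26365)/5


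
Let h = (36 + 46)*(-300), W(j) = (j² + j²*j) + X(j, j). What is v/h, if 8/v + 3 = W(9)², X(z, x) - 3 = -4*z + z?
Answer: -1/1899713475 ≈ -5.2639e-10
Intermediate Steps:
X(z, x) = 3 - 3*z (X(z, x) = 3 + (-4*z + z) = 3 - 3*z)
W(j) = 3 + j² + j³ - 3*j (W(j) = (j² + j²*j) + (3 - 3*j) = (j² + j³) + (3 - 3*j) = 3 + j² + j³ - 3*j)
h = -24600 (h = 82*(-300) = -24600)
v = 8/617793 (v = 8/(-3 + (3 + 9² + 9³ - 3*9)²) = 8/(-3 + (3 + 81 + 729 - 27)²) = 8/(-3 + 786²) = 8/(-3 + 617796) = 8/617793 ≈ 1.2949e-5)
v/h = (8/617793)/(-24600) = (8/617793)*(-1/24600) = -1/1899713475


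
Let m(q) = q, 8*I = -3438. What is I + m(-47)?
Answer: -1907/4 ≈ -476.75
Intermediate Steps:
I = -1719/4 (I = (1/8)*(-3438) = -1719/4 ≈ -429.75)
I + m(-47) = -1719/4 - 47 = -1907/4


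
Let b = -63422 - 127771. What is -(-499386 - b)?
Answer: 308193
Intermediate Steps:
b = -191193
-(-499386 - b) = -(-499386 - 1*(-191193)) = -(-499386 + 191193) = -1*(-308193) = 308193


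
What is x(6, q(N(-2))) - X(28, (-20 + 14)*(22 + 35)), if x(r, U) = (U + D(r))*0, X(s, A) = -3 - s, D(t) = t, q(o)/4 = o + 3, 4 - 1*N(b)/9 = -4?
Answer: 31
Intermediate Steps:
N(b) = 72 (N(b) = 36 - 9*(-4) = 36 + 36 = 72)
q(o) = 12 + 4*o (q(o) = 4*(o + 3) = 4*(3 + o) = 12 + 4*o)
x(r, U) = 0 (x(r, U) = (U + r)*0 = 0)
x(6, q(N(-2))) - X(28, (-20 + 14)*(22 + 35)) = 0 - (-3 - 1*28) = 0 - (-3 - 28) = 0 - 1*(-31) = 0 + 31 = 31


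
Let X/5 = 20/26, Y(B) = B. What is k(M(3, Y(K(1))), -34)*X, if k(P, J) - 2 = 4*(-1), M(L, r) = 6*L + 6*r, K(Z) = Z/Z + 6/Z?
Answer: -100/13 ≈ -7.6923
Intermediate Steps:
K(Z) = 1 + 6/Z
k(P, J) = -2 (k(P, J) = 2 + 4*(-1) = 2 - 4 = -2)
X = 50/13 (X = 5*(20/26) = 5*(20*(1/26)) = 5*(10/13) = 50/13 ≈ 3.8462)
k(M(3, Y(K(1))), -34)*X = -2*50/13 = -100/13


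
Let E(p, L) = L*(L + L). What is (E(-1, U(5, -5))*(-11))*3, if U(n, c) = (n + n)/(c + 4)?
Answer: -6600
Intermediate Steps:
U(n, c) = 2*n/(4 + c) (U(n, c) = (2*n)/(4 + c) = 2*n/(4 + c))
E(p, L) = 2*L**2 (E(p, L) = L*(2*L) = 2*L**2)
(E(-1, U(5, -5))*(-11))*3 = ((2*(2*5/(4 - 5))**2)*(-11))*3 = ((2*(2*5/(-1))**2)*(-11))*3 = ((2*(2*5*(-1))**2)*(-11))*3 = ((2*(-10)**2)*(-11))*3 = ((2*100)*(-11))*3 = (200*(-11))*3 = -2200*3 = -6600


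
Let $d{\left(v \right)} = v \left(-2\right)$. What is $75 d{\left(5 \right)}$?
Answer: $-750$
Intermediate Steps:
$d{\left(v \right)} = - 2 v$
$75 d{\left(5 \right)} = 75 \left(\left(-2\right) 5\right) = 75 \left(-10\right) = -750$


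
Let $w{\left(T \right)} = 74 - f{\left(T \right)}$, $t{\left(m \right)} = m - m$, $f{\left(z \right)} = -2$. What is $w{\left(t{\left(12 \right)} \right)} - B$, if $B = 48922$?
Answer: $-48846$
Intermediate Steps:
$t{\left(m \right)} = 0$
$w{\left(T \right)} = 76$ ($w{\left(T \right)} = 74 - -2 = 74 + 2 = 76$)
$w{\left(t{\left(12 \right)} \right)} - B = 76 - 48922 = -48846$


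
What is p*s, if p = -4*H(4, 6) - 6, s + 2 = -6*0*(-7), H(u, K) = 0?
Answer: 12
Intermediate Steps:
s = -2 (s = -2 - 6*0*(-7) = -2 + 0*(-7) = -2 + 0 = -2)
p = -6 (p = -4*0 - 6 = 0 - 6 = -6)
p*s = -6*(-2) = 12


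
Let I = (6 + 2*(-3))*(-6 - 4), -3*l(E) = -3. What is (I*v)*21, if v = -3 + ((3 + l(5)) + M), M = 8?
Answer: 0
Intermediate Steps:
l(E) = 1 (l(E) = -⅓*(-3) = 1)
I = 0 (I = (6 - 6)*(-10) = 0*(-10) = 0)
v = 9 (v = -3 + ((3 + 1) + 8) = -3 + (4 + 8) = -3 + 12 = 9)
(I*v)*21 = (0*9)*21 = 0*21 = 0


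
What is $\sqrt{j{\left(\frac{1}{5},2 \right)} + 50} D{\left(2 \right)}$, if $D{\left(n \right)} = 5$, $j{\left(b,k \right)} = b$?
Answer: $\sqrt{1255} \approx 35.426$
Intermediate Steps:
$\sqrt{j{\left(\frac{1}{5},2 \right)} + 50} D{\left(2 \right)} = \sqrt{\frac{1}{5} + 50} \cdot 5 = \sqrt{\frac{251}{5}} \cdot 5 = \frac{\sqrt{1255}}{5} \cdot 5 = \sqrt{1255}$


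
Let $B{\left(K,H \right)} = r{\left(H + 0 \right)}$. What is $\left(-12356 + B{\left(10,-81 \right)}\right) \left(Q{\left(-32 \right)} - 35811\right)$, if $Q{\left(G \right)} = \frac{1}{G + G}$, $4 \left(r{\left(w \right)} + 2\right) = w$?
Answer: $\frac{113479092265}{256} \approx 4.4328 \cdot 10^{8}$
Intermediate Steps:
$r{\left(w \right)} = -2 + \frac{w}{4}$
$Q{\left(G \right)} = \frac{1}{2 G}$
$B{\left(K,H \right)} = -2 + \frac{H}{4}$ ($B{\left(K,H \right)} = -2 + \frac{H + 0}{4} = -2 + \frac{H}{4}$)
$\left(-12356 + B{\left(10,-81 \right)}\right) \left(Q{\left(-32 \right)} - 35811\right) = \left(-12356 + \left(-2 + \frac{1}{4} \left(-81\right)\right)\right) \left(\frac{1}{2 \left(-32\right)} - 35811\right) = \left(-12356 - \frac{89}{4}\right) \left(\frac{1}{2} \left(- \frac{1}{32}\right) - 35811\right) = \left(-12356 - \frac{89}{4}\right) \left(- \frac{1}{64} - 35811\right) = \left(- \frac{49513}{4}\right) \left(- \frac{2291905}{64}\right) = \frac{113479092265}{256}$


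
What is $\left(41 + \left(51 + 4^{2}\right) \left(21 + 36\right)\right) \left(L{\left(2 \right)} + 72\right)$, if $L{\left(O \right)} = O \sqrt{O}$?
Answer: $277920 + 7720 \sqrt{2} \approx 2.8884 \cdot 10^{5}$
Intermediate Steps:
$L{\left(O \right)} = O^{\frac{3}{2}}$
$\left(41 + \left(51 + 4^{2}\right) \left(21 + 36\right)\right) \left(L{\left(2 \right)} + 72\right) = \left(41 + \left(51 + 4^{2}\right) \left(21 + 36\right)\right) \left(2^{\frac{3}{2}} + 72\right) = \left(41 + \left(51 + 16\right) 57\right) \left(2 \sqrt{2} + 72\right) = \left(41 + 67 \cdot 57\right) \left(72 + 2 \sqrt{2}\right) = \left(41 + 3819\right) \left(72 + 2 \sqrt{2}\right) = 3860 \left(72 + 2 \sqrt{2}\right) = 277920 + 7720 \sqrt{2}$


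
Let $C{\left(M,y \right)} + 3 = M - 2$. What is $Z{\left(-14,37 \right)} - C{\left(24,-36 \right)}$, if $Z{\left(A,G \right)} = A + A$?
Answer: $-47$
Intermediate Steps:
$Z{\left(A,G \right)} = 2 A$
$C{\left(M,y \right)} = -5 + M$ ($C{\left(M,y \right)} = -3 + \left(M - 2\right) = -3 + \left(-2 + M\right) = -5 + M$)
$Z{\left(-14,37 \right)} - C{\left(24,-36 \right)} = 2 \left(-14\right) - \left(-5 + 24\right) = -28 - 19 = -47$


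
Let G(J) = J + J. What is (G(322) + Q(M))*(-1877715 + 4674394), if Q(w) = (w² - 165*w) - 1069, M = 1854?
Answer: 8756348812099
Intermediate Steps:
G(J) = 2*J
Q(w) = -1069 + w² - 165*w
(G(322) + Q(M))*(-1877715 + 4674394) = (2*322 + (-1069 + 1854² - 165*1854))*(-1877715 + 4674394) = (644 + (-1069 + 3437316 - 305910))*2796679 = (644 + 3130337)*2796679 = 3130981*2796679 = 8756348812099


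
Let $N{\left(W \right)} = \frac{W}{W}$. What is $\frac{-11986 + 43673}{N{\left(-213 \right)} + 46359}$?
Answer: $\frac{31687}{46360} \approx 0.6835$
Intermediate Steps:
$N{\left(W \right)} = 1$
$\frac{-11986 + 43673}{N{\left(-213 \right)} + 46359} = \frac{-11986 + 43673}{1 + 46359} = \frac{31687}{46360}$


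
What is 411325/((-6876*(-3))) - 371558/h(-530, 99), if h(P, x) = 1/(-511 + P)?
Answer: 7978743270709/20628 ≈ 3.8679e+8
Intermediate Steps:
411325/((-6876*(-3))) - 371558/h(-530, 99) = 411325/((-6876*(-3))) - 371558/(1/(-511 - 530)) = 411325/20628 - 371558/(1/(-1041)) = 411325*(1/20628) - 371558/(-1/1041) = 411325/20628 - 371558*(-1041) = 411325/20628 + 386791878 = 7978743270709/20628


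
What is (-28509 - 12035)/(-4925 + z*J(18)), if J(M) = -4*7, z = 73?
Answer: 40544/6969 ≈ 5.8178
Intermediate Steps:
J(M) = -28
(-28509 - 12035)/(-4925 + z*J(18)) = (-28509 - 12035)/(-4925 + 73*(-28)) = -40544/(-4925 - 2044) = -40544/(-6969) = -40544*(-1/6969) = 40544/6969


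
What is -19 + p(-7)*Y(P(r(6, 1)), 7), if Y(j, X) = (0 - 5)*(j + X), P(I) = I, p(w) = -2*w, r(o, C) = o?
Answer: -929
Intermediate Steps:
Y(j, X) = -5*X - 5*j (Y(j, X) = -5*(X + j) = -5*X - 5*j)
-19 + p(-7)*Y(P(r(6, 1)), 7) = -19 + (-2*(-7))*(-5*7 - 5*6) = -19 + 14*(-35 - 30) = -19 + 14*(-65) = -19 - 910 = -929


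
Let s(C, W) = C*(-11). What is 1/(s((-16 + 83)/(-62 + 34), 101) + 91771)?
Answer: 28/2570325 ≈ 1.0894e-5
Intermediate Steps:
s(C, W) = -11*C
1/(s((-16 + 83)/(-62 + 34), 101) + 91771) = 1/(-11*(-16 + 83)/(-62 + 34) + 91771) = 1/(-737/(-28) + 91771) = 1/(-737*(-1)/28 + 91771) = 1/(-11*(-67/28) + 91771) = 1/(737/28 + 91771) = 1/(2570325/28) = 28/2570325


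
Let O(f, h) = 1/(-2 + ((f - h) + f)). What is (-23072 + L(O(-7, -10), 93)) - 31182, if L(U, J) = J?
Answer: -54161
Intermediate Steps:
O(f, h) = 1/(-2 - h + 2*f) (O(f, h) = 1/(-2 + (-h + 2*f)) = 1/(-2 - h + 2*f))
(-23072 + L(O(-7, -10), 93)) - 31182 = (-23072 + 93) - 31182 = -22979 - 31182 = -54161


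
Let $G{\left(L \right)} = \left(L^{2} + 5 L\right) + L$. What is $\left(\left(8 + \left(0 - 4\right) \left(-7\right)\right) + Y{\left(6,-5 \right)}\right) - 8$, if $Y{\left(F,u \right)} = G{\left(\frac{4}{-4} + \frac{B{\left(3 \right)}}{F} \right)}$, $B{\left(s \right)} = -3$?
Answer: $\frac{85}{4} \approx 21.25$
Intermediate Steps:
$G{\left(L \right)} = L^{2} + 6 L$
$Y{\left(F,u \right)} = \left(-1 - \frac{3}{F}\right) \left(5 - \frac{3}{F}\right)$ ($Y{\left(F,u \right)} = \left(\frac{4}{-4} - \frac{3}{F}\right) \left(6 + \left(\frac{4}{-4} - \frac{3}{F}\right)\right) = \left(4 \left(- \frac{1}{4}\right) - \frac{3}{F}\right) \left(6 + \left(4 \left(- \frac{1}{4}\right) - \frac{3}{F}\right)\right) = \left(-1 - \frac{3}{F}\right) \left(6 - \left(1 + \frac{3}{F}\right)\right) = \left(-1 - \frac{3}{F}\right) \left(5 - \frac{3}{F}\right)$)
$\left(\left(8 + \left(0 - 4\right) \left(-7\right)\right) + Y{\left(6,-5 \right)}\right) - 8 = \left(\left(8 + \left(0 - 4\right) \left(-7\right)\right) - \left(5 + 2 - \frac{1}{4}\right)\right) - 8 = \left(\left(8 + \left(0 - 4\right) \left(-7\right)\right) - \frac{27}{4}\right) - 8 = \left(\left(8 - -28\right) - \frac{27}{4}\right) - 8 = \left(\left(8 + 28\right) - \frac{27}{4}\right) - 8 = \left(36 - \frac{27}{4}\right) - 8 = \frac{117}{4} - 8 = \frac{85}{4}$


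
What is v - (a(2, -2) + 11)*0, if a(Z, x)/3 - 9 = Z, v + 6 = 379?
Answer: 373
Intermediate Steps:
v = 373 (v = -6 + 379 = 373)
a(Z, x) = 27 + 3*Z
v - (a(2, -2) + 11)*0 = 373 - ((27 + 3*2) + 11)*0 = 373 - ((27 + 6) + 11)*0 = 373 - (33 + 11)*0 = 373 - 44*0 = 373 - 1*0 = 373 + 0 = 373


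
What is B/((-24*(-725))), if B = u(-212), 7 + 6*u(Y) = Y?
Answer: -73/34800 ≈ -0.0020977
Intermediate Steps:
u(Y) = -7/6 + Y/6
B = -73/2 (B = -7/6 + (⅙)*(-212) = -7/6 - 106/3 = -73/2 ≈ -36.500)
B/((-24*(-725))) = -73/(2*((-24*(-725)))) = -73/2/17400 = -73/2*1/17400 = -73/34800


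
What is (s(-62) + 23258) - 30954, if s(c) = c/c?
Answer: -7695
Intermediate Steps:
s(c) = 1
(s(-62) + 23258) - 30954 = (1 + 23258) - 30954 = 23259 - 30954 = -7695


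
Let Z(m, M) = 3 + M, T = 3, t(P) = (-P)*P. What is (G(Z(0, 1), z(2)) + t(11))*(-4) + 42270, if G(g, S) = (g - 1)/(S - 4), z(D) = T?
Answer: 42766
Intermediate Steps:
t(P) = -P²
z(D) = 3
G(g, S) = (-1 + g)/(-4 + S)
(G(Z(0, 1), z(2)) + t(11))*(-4) + 42270 = ((-1 + (3 + 1))/(-4 + 3) - 1*11²)*(-4) + 42270 = ((-1 + 4)/(-1) - 1*121)*(-4) + 42270 = (-1*3 - 121)*(-4) + 42270 = (-3 - 121)*(-4) + 42270 = -124*(-4) + 42270 = 496 + 42270 = 42766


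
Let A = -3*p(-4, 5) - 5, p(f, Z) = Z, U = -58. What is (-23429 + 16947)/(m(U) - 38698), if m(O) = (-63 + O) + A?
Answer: 6482/38839 ≈ 0.16689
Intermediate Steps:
A = -20 (A = -3*5 - 5 = -15 - 5 = -20)
m(O) = -83 + O (m(O) = (-63 + O) - 20 = -83 + O)
(-23429 + 16947)/(m(U) - 38698) = (-23429 + 16947)/((-83 - 58) - 38698) = -6482/(-141 - 38698) = -6482/(-38839) = -6482*(-1/38839) = 6482/38839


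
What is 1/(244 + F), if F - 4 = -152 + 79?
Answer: 1/175 ≈ 0.0057143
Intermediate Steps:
F = -69 (F = 4 + (-152 + 79) = 4 - 73 = -69)
1/(244 + F) = 1/(244 - 69) = 1/175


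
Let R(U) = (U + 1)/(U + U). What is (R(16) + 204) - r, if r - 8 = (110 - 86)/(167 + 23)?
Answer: 597071/3040 ≈ 196.41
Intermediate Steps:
r = 772/95 (r = 8 + (110 - 86)/(167 + 23) = 8 + 24/190 = 8 + 24*(1/190) = 8 + 12/95 = 772/95 ≈ 8.1263)
R(U) = (1 + U)/(2*U) (R(U) = (1 + U)/((2*U)) = (1 + U)*(1/(2*U)) = (1 + U)/(2*U))
(R(16) + 204) - r = ((1/2)*(1 + 16)/16 + 204) - 1*772/95 = ((1/2)*(1/16)*17 + 204) - 772/95 = (17/32 + 204) - 772/95 = 6545/32 - 772/95 = 597071/3040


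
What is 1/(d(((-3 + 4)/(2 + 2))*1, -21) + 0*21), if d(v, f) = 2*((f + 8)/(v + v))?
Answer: -1/52 ≈ -0.019231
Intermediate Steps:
d(v, f) = (8 + f)/v (d(v, f) = 2*((8 + f)/((2*v))) = 2*((8 + f)*(1/(2*v))) = 2*((8 + f)/(2*v)) = (8 + f)/v)
1/(d(((-3 + 4)/(2 + 2))*1, -21) + 0*21) = 1/((8 - 21)/((((-3 + 4)/(2 + 2))*1)) + 0*21) = 1/(-13/((1/4)*1) + 0) = 1/(-13/((1*(¼))*1) + 0) = 1/(-13/((¼)*1) + 0) = 1/(-13/(¼) + 0) = 1/(4*(-13) + 0) = 1/(-52 + 0) = 1/(-52) = -1/52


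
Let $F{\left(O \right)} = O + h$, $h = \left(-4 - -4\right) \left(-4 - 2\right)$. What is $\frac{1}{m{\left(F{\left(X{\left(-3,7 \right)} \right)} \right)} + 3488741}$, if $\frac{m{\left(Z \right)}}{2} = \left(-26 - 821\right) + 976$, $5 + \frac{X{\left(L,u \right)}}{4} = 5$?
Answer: $\frac{1}{3488999} \approx 2.8661 \cdot 10^{-7}$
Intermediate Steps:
$X{\left(L,u \right)} = 0$ ($X{\left(L,u \right)} = -20 + 4 \cdot 5 = -20 + 20 = 0$)
$h = 0$ ($h = \left(-4 + 4\right) \left(-6\right) = 0 \left(-6\right) = 0$)
$F{\left(O \right)} = O$ ($F{\left(O \right)} = O + 0 = O$)
$m{\left(Z \right)} = 258$ ($m{\left(Z \right)} = 2 \left(\left(-26 - 821\right) + 976\right) = 2 \left(-847 + 976\right) = 2 \cdot 129 = 258$)
$\frac{1}{m{\left(F{\left(X{\left(-3,7 \right)} \right)} \right)} + 3488741} = \frac{1}{258 + 3488741} = \frac{1}{3488999}$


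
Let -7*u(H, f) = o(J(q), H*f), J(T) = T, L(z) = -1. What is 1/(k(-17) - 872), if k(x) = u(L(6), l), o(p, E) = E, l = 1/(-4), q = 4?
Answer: -28/24417 ≈ -0.0011467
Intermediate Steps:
l = -¼ ≈ -0.25000
u(H, f) = -H*f/7
k(x) = -1/28 (k(x) = -⅐*(-1)*(-¼) = -1/28)
1/(k(-17) - 872) = 1/(-1/28 - 872) = 1/(-24417/28) = -28/24417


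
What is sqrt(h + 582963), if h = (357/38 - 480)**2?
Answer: sqrt(1161600261)/38 ≈ 896.90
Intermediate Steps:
h = 319801689/1444 (h = (357*(1/38) - 480)**2 = (357/38 - 480)**2 = (-17883/38)**2 = 319801689/1444 ≈ 2.2147e+5)
sqrt(h + 582963) = sqrt(319801689/1444 + 582963) = sqrt(1161600261/1444) = sqrt(1161600261)/38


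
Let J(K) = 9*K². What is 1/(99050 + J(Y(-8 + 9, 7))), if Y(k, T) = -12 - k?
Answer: 1/100571 ≈ 9.9432e-6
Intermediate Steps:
1/(99050 + J(Y(-8 + 9, 7))) = 1/(99050 + 9*(-12 - (-8 + 9))²) = 1/(99050 + 9*(-12 - 1*1)²) = 1/(99050 + 9*(-12 - 1)²) = 1/(99050 + 9*(-13)²) = 1/(99050 + 9*169) = 1/(99050 + 1521) = 1/100571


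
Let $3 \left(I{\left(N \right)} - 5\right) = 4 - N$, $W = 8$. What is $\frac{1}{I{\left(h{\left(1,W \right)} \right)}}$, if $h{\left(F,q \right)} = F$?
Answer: $\frac{1}{6} \approx 0.16667$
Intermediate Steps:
$I{\left(N \right)} = \frac{19}{3} - \frac{N}{3}$ ($I{\left(N \right)} = 5 + \frac{4 - N}{3} = 5 - \left(- \frac{4}{3} + \frac{N}{3}\right) = \frac{19}{3} - \frac{N}{3}$)
$\frac{1}{I{\left(h{\left(1,W \right)} \right)}} = \frac{1}{\frac{19}{3} - \frac{1}{3}} = \frac{1}{6}$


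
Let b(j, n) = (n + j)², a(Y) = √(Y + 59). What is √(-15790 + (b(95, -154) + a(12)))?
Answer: √(-12309 + √71) ≈ 110.91*I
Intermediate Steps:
a(Y) = √(59 + Y)
b(j, n) = (j + n)²
√(-15790 + (b(95, -154) + a(12))) = √(-15790 + ((95 - 154)² + √(59 + 12))) = √(-15790 + ((-59)² + √71)) = √(-15790 + (3481 + √71)) = √(-12309 + √71)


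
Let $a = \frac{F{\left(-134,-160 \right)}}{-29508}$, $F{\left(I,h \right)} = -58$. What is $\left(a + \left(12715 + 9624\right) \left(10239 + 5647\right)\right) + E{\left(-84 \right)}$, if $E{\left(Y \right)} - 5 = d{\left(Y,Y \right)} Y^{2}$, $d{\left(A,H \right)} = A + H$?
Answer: $\frac{5218371045083}{14754} \approx 3.5369 \cdot 10^{8}$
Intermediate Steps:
$E{\left(Y \right)} = 5 + 2 Y^{3}$ ($E{\left(Y \right)} = 5 + \left(Y + Y\right) Y^{2} = 5 + 2 Y Y^{2} = 5 + 2 Y^{3}$)
$a = \frac{29}{14754}$ ($a = - \frac{58}{-29508} = \left(-58\right) \left(- \frac{1}{29508}\right) = \frac{29}{14754} \approx 0.0019656$)
$\left(a + \left(12715 + 9624\right) \left(10239 + 5647\right)\right) + E{\left(-84 \right)} = \left(\frac{29}{14754} + \left(12715 + 9624\right) \left(10239 + 5647\right)\right) + \left(5 + 2 \left(-84\right)^{3}\right) = \left(\frac{29}{14754} + 22339 \cdot 15886\right) + \left(5 + 2 \left(-592704\right)\right) = \left(\frac{29}{14754} + 354877354\right) + \left(5 - 1185408\right) = \frac{5235860480945}{14754} - 1185403 = \frac{5218371045083}{14754}$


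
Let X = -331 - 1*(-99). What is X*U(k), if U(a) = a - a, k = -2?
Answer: 0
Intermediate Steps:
U(a) = 0
X = -232 (X = -331 + 99 = -232)
X*U(k) = -232*0 = 0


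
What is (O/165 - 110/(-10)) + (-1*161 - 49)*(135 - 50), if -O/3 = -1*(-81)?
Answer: -981226/55 ≈ -17840.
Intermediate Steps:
O = -243 (O = -(-3)*(-81) = -3*81 = -243)
(O/165 - 110/(-10)) + (-1*161 - 49)*(135 - 50) = (-243/165 - 110/(-10)) + (-1*161 - 49)*(135 - 50) = (-243*1/165 - 110*(-⅒)) + (-161 - 49)*85 = (-81/55 + 11) - 210*85 = 524/55 - 17850 = -981226/55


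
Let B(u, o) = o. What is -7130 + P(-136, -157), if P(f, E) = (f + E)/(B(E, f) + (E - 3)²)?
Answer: -181558613/25464 ≈ -7130.0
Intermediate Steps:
P(f, E) = (E + f)/(f + (-3 + E)²) (P(f, E) = (f + E)/(f + (E - 3)²) = (E + f)/(f + (-3 + E)²))
-7130 + P(-136, -157) = -7130 + (-157 - 136)/(-136 + (-3 - 157)²) = -7130 - 293/(-136 + (-160)²) = -7130 - 293/(-136 + 25600) = -7130 - 293/25464 = -181558613/25464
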